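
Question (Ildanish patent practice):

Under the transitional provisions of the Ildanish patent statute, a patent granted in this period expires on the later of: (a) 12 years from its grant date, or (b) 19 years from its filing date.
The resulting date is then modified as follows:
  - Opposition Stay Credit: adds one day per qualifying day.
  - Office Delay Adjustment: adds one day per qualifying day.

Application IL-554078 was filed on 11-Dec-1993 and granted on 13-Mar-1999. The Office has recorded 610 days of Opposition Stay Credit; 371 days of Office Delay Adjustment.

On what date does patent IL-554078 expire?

(a) grant + 12 years → 13 March 2011.
(b) filing + 19 years → 11 December 2012.
Later of the two: 11 December 2012.
Opposition Stay Credit: +610 days → 13 August 2014.
Office Delay Adjustment: +371 days → 19 August 2015.

2015-08-19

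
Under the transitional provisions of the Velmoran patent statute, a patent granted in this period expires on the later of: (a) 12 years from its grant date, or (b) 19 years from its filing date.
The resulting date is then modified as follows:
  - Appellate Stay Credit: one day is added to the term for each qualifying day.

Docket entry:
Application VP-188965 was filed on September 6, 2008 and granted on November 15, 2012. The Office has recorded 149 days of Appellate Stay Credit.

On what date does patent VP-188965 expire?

2028-02-02

(a) grant + 12 years → 15 November 2024.
(b) filing + 19 years → 6 September 2027.
Later of the two: 6 September 2027.
Appellate Stay Credit: +149 days → 2 February 2028.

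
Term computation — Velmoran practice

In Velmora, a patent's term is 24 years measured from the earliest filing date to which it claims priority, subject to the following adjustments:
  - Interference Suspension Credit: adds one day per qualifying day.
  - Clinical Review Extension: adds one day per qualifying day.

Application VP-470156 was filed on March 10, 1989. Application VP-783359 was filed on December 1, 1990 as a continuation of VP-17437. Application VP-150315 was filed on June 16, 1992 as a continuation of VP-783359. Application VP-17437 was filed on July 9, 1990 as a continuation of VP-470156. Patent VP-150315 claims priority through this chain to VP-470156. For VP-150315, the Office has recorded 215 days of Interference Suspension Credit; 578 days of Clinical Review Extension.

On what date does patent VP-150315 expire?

May 12, 2015

Earliest priority filing: 10 March 1989.
Base term: 10 March 1989 + 24 years → 10 March 2013.
Interference Suspension Credit: +215 days → 11 October 2013.
Clinical Review Extension: +578 days → 12 May 2015.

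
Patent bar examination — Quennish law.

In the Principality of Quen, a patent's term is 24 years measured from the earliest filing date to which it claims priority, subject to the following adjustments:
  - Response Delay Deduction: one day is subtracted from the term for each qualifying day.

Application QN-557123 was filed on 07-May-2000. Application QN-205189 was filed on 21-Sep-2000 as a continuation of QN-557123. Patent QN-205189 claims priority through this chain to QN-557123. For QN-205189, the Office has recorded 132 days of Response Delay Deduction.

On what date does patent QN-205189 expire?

2023-12-27

Earliest priority filing: 7 May 2000.
Base term: 7 May 2000 + 24 years → 7 May 2024.
Response Delay Deduction: −132 days → 27 December 2023.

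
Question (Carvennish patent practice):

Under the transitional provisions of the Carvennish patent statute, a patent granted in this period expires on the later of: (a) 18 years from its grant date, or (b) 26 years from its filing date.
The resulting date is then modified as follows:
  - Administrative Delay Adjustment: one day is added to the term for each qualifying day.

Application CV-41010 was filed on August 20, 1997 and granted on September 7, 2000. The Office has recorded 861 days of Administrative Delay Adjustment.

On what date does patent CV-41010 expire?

(a) grant + 18 years → 7 September 2018.
(b) filing + 26 years → 20 August 2023.
Later of the two: 20 August 2023.
Administrative Delay Adjustment: +861 days → 28 December 2025.

December 28, 2025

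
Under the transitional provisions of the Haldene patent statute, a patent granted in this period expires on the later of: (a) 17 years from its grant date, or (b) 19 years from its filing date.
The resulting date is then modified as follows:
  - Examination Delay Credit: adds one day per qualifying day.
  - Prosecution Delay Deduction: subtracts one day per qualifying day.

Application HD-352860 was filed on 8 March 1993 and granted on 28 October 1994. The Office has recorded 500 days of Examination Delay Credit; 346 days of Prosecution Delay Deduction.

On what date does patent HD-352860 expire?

(a) grant + 17 years → 28 October 2011.
(b) filing + 19 years → 8 March 2012.
Later of the two: 8 March 2012.
Examination Delay Credit: +500 days → 21 July 2013.
Prosecution Delay Deduction: −346 days → 9 August 2012.

August 9, 2012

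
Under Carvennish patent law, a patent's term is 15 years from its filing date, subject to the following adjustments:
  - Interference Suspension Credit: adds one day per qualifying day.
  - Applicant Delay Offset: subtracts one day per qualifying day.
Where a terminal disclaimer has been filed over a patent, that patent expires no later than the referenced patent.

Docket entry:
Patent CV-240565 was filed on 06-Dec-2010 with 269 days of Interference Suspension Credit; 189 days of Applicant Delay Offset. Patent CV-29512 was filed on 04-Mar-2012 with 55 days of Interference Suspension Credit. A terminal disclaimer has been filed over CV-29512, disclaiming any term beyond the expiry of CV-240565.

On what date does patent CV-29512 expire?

February 24, 2026

Natural term of CV-29512:
  Base: filing + 15 years → 4 March 2027.
  Interference Suspension Credit: +55 days → 28 April 2027.
Expiry of referenced patent CV-240565:
  Base: filing + 15 years → 6 December 2025.
  Interference Suspension Credit: +269 days → 1 September 2026.
  Applicant Delay Offset: −189 days → 24 February 2026.
Terminal disclaimer: CV-29512 expires on the earlier of 28 April 2027 and 24 February 2026.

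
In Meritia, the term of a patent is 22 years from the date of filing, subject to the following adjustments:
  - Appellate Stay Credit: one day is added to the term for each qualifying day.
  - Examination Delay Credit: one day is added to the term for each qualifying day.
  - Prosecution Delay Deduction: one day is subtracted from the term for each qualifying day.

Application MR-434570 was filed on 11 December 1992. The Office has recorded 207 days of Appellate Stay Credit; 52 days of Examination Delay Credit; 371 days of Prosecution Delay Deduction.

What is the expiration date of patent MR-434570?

Base term: filing date + 22 years → 11 December 2014.
Appellate Stay Credit: +207 days → 6 July 2015.
Examination Delay Credit: +52 days → 27 August 2015.
Prosecution Delay Deduction: −371 days → 21 August 2014.

2014-08-21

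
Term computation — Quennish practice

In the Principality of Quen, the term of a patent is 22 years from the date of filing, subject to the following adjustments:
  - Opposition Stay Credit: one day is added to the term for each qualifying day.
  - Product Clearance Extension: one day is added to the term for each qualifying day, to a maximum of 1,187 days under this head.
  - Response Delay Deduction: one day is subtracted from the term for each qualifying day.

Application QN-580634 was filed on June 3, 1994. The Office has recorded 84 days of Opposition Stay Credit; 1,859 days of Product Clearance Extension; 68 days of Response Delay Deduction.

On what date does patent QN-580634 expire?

September 19, 2019

Base term: filing date + 22 years → 3 June 2016.
Opposition Stay Credit: +84 days → 26 August 2016.
Product Clearance Extension: 1859 days claimed exceeds the 1187-day cap, so +1187 days → 26 November 2019.
Response Delay Deduction: −68 days → 19 September 2019.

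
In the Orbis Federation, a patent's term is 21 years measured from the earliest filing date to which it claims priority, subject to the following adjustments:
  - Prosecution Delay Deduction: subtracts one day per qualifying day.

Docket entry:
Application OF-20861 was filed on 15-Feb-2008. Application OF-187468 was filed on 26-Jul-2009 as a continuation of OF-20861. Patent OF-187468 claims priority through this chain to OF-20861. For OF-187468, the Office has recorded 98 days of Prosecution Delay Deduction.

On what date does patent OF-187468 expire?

November 9, 2028

Earliest priority filing: 15 February 2008.
Base term: 15 February 2008 + 21 years → 15 February 2029.
Prosecution Delay Deduction: −98 days → 9 November 2028.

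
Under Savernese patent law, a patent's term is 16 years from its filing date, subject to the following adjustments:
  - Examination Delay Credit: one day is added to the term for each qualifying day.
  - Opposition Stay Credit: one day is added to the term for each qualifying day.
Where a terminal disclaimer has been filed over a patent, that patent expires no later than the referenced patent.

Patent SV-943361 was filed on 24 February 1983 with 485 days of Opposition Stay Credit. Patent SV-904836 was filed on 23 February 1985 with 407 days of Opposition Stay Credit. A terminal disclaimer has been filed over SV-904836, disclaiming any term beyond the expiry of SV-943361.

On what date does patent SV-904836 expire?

Natural term of SV-904836:
  Base: filing + 16 years → 23 February 2001.
  Opposition Stay Credit: +407 days → 6 April 2002.
Expiry of referenced patent SV-943361:
  Base: filing + 16 years → 24 February 1999.
  Opposition Stay Credit: +485 days → 23 June 2000.
Terminal disclaimer: SV-904836 expires on the earlier of 6 April 2002 and 23 June 2000.

2000-06-23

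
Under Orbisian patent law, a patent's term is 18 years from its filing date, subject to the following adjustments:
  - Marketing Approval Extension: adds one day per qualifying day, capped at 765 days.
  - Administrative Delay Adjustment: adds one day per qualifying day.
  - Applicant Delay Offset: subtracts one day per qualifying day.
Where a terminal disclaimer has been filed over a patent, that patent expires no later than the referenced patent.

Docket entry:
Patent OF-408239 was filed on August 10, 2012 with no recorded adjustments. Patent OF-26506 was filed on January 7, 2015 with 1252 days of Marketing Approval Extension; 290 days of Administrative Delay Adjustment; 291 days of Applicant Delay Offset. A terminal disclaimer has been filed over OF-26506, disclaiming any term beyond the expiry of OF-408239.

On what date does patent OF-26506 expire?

Natural term of OF-26506:
  Base: filing + 18 years → 7 January 2033.
  Marketing Approval Extension: 1252 days claimed exceeds the 765-day cap, so +765 days → 11 February 2035.
  Administrative Delay Adjustment: +290 days → 28 November 2035.
  Applicant Delay Offset: −291 days → 10 February 2035.
Expiry of referenced patent OF-408239:
  Base: filing + 18 years → 10 August 2030.
Terminal disclaimer: OF-26506 expires on the earlier of 10 February 2035 and 10 August 2030.

2030-08-10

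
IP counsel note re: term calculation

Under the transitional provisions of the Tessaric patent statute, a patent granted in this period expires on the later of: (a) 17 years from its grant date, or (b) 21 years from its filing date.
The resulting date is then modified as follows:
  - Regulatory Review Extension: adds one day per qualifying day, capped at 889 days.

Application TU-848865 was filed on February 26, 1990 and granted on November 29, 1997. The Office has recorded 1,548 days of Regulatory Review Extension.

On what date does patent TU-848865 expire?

(a) grant + 17 years → 29 November 2014.
(b) filing + 21 years → 26 February 2011.
Later of the two: 29 November 2014.
Regulatory Review Extension: 1548 days claimed exceeds the 889-day cap, so +889 days → 6 May 2017.

2017-05-06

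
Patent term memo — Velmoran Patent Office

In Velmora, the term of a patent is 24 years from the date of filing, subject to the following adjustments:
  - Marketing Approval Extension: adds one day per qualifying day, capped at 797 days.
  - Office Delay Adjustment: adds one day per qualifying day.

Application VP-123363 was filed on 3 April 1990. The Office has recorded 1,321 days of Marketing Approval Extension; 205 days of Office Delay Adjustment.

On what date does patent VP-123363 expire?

December 30, 2016

Base term: filing date + 24 years → 3 April 2014.
Marketing Approval Extension: 1321 days claimed exceeds the 797-day cap, so +797 days → 8 June 2016.
Office Delay Adjustment: +205 days → 30 December 2016.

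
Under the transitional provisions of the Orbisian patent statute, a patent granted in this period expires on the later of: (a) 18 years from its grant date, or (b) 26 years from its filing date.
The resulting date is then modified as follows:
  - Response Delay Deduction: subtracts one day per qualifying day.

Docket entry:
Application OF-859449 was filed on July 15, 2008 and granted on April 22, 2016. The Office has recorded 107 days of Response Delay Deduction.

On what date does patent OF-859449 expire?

(a) grant + 18 years → 22 April 2034.
(b) filing + 26 years → 15 July 2034.
Later of the two: 15 July 2034.
Response Delay Deduction: −107 days → 30 March 2034.

March 30, 2034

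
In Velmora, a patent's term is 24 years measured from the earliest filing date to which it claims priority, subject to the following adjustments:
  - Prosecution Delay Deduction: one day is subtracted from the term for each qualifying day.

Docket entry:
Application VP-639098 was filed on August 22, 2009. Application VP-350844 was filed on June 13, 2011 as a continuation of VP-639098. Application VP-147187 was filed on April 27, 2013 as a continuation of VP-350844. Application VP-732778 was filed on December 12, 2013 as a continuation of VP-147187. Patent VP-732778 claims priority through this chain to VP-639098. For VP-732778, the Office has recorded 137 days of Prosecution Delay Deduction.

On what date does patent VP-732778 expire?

April 7, 2033

Earliest priority filing: 22 August 2009.
Base term: 22 August 2009 + 24 years → 22 August 2033.
Prosecution Delay Deduction: −137 days → 7 April 2033.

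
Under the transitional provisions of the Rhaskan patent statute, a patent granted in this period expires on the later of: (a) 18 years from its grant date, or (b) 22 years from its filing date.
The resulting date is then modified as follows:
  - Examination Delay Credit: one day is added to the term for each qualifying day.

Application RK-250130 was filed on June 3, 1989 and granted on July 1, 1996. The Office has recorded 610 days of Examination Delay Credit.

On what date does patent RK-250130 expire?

(a) grant + 18 years → 1 July 2014.
(b) filing + 22 years → 3 June 2011.
Later of the two: 1 July 2014.
Examination Delay Credit: +610 days → 2 March 2016.

March 2, 2016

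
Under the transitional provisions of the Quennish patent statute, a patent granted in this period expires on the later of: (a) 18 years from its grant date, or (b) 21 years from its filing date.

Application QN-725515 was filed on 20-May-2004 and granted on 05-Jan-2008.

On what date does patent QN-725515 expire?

(a) grant + 18 years → 5 January 2026.
(b) filing + 21 years → 20 May 2025.
Later of the two: 5 January 2026.

January 5, 2026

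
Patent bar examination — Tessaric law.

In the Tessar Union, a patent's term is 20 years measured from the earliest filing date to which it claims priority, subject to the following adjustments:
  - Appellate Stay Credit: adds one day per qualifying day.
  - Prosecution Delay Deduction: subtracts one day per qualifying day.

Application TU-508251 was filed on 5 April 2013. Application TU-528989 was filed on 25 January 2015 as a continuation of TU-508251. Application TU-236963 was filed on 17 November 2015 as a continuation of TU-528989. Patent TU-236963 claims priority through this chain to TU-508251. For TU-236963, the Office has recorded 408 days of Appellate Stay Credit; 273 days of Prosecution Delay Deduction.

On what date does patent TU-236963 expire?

2033-08-18

Earliest priority filing: 5 April 2013.
Base term: 5 April 2013 + 20 years → 5 April 2033.
Appellate Stay Credit: +408 days → 18 May 2034.
Prosecution Delay Deduction: −273 days → 18 August 2033.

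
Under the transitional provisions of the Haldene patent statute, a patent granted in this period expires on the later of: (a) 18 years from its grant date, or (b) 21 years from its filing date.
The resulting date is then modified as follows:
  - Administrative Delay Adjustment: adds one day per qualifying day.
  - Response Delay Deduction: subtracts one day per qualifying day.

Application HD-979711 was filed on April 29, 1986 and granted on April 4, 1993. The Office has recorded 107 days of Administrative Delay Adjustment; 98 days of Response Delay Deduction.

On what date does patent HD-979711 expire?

(a) grant + 18 years → 4 April 2011.
(b) filing + 21 years → 29 April 2007.
Later of the two: 4 April 2011.
Administrative Delay Adjustment: +107 days → 20 July 2011.
Response Delay Deduction: −98 days → 13 April 2011.

2011-04-13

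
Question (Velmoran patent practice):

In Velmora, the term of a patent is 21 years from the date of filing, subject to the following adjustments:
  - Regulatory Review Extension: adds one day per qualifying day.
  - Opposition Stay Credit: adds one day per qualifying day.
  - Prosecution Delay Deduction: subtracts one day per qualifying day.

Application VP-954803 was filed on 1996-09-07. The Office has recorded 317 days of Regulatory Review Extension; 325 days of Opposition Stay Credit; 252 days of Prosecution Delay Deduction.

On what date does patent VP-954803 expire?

Base term: filing date + 21 years → 7 September 2017.
Regulatory Review Extension: +317 days → 21 July 2018.
Opposition Stay Credit: +325 days → 11 June 2019.
Prosecution Delay Deduction: −252 days → 2 October 2018.

2018-10-02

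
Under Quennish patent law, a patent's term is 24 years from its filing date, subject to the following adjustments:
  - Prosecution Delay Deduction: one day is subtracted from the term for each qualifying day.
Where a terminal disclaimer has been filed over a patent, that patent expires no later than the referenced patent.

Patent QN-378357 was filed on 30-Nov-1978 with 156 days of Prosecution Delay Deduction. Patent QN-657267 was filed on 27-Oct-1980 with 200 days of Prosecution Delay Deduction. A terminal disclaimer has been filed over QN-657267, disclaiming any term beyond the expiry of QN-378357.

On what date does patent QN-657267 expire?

2002-06-27

Natural term of QN-657267:
  Base: filing + 24 years → 27 October 2004.
  Prosecution Delay Deduction: −200 days → 10 April 2004.
Expiry of referenced patent QN-378357:
  Base: filing + 24 years → 30 November 2002.
  Prosecution Delay Deduction: −156 days → 27 June 2002.
Terminal disclaimer: QN-657267 expires on the earlier of 10 April 2004 and 27 June 2002.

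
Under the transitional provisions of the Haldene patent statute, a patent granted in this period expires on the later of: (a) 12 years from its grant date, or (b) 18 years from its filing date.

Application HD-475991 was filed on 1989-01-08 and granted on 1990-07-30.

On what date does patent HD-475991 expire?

(a) grant + 12 years → 30 July 2002.
(b) filing + 18 years → 8 January 2007.
Later of the two: 8 January 2007.

2007-01-08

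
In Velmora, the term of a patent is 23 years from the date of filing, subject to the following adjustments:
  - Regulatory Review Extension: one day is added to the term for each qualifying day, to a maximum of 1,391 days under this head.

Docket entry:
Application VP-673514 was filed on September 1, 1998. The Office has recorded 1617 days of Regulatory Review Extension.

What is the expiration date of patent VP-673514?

Base term: filing date + 23 years → 1 September 2021.
Regulatory Review Extension: 1617 days claimed exceeds the 1391-day cap, so +1391 days → 23 June 2025.

2025-06-23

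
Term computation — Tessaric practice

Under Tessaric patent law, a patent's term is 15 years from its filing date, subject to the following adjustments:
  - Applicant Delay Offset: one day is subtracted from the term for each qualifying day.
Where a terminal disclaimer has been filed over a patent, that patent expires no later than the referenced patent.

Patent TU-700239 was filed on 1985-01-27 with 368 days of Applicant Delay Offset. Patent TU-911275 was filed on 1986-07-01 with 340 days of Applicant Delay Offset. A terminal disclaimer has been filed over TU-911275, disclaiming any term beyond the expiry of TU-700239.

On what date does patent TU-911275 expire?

Natural term of TU-911275:
  Base: filing + 15 years → 1 July 2001.
  Applicant Delay Offset: −340 days → 26 July 2000.
Expiry of referenced patent TU-700239:
  Base: filing + 15 years → 27 January 2000.
  Applicant Delay Offset: −368 days → 24 January 1999.
Terminal disclaimer: TU-911275 expires on the earlier of 26 July 2000 and 24 January 1999.

1999-01-24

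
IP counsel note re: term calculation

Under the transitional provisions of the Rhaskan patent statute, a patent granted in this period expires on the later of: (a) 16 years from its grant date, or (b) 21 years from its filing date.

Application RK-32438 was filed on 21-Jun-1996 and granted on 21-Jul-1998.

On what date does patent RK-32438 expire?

June 21, 2017

(a) grant + 16 years → 21 July 2014.
(b) filing + 21 years → 21 June 2017.
Later of the two: 21 June 2017.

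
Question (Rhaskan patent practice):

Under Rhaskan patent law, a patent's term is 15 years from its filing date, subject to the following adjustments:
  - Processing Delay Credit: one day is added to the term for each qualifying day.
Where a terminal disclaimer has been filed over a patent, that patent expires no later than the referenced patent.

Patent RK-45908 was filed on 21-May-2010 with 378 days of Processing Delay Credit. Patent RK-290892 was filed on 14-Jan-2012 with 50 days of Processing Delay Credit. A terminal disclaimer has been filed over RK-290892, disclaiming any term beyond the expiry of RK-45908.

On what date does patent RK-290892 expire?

2026-06-03

Natural term of RK-290892:
  Base: filing + 15 years → 14 January 2027.
  Processing Delay Credit: +50 days → 5 March 2027.
Expiry of referenced patent RK-45908:
  Base: filing + 15 years → 21 May 2025.
  Processing Delay Credit: +378 days → 3 June 2026.
Terminal disclaimer: RK-290892 expires on the earlier of 5 March 2027 and 3 June 2026.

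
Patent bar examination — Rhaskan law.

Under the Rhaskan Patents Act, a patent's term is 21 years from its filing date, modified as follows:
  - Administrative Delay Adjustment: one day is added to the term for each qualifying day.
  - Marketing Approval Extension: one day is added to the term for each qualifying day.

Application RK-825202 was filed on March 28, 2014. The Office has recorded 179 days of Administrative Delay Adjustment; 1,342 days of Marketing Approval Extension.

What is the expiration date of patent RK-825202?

2039-05-27

Base term: filing date + 21 years → 28 March 2035.
Administrative Delay Adjustment: +179 days → 23 September 2035.
Marketing Approval Extension: +1342 days → 27 May 2039.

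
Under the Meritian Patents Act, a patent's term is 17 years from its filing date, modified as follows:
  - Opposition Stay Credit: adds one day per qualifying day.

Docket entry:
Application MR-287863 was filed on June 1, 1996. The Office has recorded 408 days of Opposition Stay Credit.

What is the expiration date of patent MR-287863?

Base term: filing date + 17 years → 1 June 2013.
Opposition Stay Credit: +408 days → 14 July 2014.

2014-07-14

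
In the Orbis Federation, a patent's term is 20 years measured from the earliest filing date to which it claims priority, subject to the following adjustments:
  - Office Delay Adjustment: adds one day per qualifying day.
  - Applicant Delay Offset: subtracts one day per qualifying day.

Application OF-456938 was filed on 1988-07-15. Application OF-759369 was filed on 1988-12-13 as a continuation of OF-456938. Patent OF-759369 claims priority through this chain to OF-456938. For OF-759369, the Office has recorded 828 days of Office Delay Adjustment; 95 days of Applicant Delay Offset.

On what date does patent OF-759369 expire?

2010-07-18

Earliest priority filing: 15 July 1988.
Base term: 15 July 1988 + 20 years → 15 July 2008.
Office Delay Adjustment: +828 days → 21 October 2010.
Applicant Delay Offset: −95 days → 18 July 2010.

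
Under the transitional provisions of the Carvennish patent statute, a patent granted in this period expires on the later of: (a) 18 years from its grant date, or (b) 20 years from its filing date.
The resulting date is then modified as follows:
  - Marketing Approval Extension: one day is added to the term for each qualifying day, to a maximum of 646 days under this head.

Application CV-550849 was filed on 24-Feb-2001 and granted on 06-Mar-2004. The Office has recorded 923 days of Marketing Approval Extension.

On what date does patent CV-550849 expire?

December 12, 2023

(a) grant + 18 years → 6 March 2022.
(b) filing + 20 years → 24 February 2021.
Later of the two: 6 March 2022.
Marketing Approval Extension: 923 days claimed exceeds the 646-day cap, so +646 days → 12 December 2023.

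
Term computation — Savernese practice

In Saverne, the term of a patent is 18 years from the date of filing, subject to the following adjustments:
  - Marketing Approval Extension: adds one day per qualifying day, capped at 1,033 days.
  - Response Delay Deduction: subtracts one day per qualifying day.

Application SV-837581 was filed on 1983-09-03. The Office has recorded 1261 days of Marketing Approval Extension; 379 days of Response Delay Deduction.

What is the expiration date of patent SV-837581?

June 19, 2003

Base term: filing date + 18 years → 3 September 2001.
Marketing Approval Extension: 1261 days claimed exceeds the 1033-day cap, so +1033 days → 2 July 2004.
Response Delay Deduction: −379 days → 19 June 2003.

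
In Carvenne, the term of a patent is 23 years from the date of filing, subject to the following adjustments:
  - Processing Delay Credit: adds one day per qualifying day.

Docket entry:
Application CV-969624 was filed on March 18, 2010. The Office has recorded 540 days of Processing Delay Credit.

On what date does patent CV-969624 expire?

Base term: filing date + 23 years → 18 March 2033.
Processing Delay Credit: +540 days → 9 September 2034.

2034-09-09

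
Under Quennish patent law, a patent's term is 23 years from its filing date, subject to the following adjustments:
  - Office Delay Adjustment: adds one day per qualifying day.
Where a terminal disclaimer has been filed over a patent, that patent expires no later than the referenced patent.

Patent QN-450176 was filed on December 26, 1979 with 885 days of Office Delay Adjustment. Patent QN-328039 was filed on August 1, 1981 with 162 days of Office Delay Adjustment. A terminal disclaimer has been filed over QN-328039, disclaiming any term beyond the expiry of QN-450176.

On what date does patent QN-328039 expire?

Natural term of QN-328039:
  Base: filing + 23 years → 1 August 2004.
  Office Delay Adjustment: +162 days → 10 January 2005.
Expiry of referenced patent QN-450176:
  Base: filing + 23 years → 26 December 2002.
  Office Delay Adjustment: +885 days → 29 May 2005.
Terminal disclaimer: QN-328039 expires on the earlier of 10 January 2005 and 29 May 2005.

January 10, 2005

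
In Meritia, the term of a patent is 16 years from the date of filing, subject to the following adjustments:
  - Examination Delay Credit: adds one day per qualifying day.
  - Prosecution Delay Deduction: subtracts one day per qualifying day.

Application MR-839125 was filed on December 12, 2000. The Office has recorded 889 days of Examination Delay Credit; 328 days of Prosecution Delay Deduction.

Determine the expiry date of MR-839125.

June 26, 2018

Base term: filing date + 16 years → 12 December 2016.
Examination Delay Credit: +889 days → 20 May 2019.
Prosecution Delay Deduction: −328 days → 26 June 2018.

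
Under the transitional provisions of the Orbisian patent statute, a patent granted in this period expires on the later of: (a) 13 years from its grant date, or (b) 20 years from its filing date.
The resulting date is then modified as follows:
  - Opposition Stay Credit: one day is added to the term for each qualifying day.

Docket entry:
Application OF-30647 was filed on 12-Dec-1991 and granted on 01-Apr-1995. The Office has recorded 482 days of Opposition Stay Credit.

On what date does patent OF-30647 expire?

2013-04-07

(a) grant + 13 years → 1 April 2008.
(b) filing + 20 years → 12 December 2011.
Later of the two: 12 December 2011.
Opposition Stay Credit: +482 days → 7 April 2013.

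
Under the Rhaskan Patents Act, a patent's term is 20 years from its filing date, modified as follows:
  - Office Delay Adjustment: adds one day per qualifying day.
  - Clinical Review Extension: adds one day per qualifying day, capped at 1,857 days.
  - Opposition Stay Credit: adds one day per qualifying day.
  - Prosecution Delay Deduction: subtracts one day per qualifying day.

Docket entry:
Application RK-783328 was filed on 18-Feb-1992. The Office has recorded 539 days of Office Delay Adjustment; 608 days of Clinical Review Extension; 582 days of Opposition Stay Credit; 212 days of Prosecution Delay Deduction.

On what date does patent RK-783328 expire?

Base term: filing date + 20 years → 18 February 2012.
Office Delay Adjustment: +539 days → 10 August 2013.
Clinical Review Extension: 608 days (within the 1857-day cap) → +608 days → 10 April 2015.
Opposition Stay Credit: +582 days → 12 November 2016.
Prosecution Delay Deduction: −212 days → 14 April 2016.

2016-04-14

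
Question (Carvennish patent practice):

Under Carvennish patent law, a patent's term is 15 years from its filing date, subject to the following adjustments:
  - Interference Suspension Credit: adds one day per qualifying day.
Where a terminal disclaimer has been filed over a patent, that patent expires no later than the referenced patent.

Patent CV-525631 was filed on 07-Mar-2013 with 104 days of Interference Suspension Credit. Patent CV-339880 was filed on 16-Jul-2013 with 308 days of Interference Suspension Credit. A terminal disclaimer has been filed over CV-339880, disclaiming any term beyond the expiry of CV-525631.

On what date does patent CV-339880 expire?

June 19, 2028

Natural term of CV-339880:
  Base: filing + 15 years → 16 July 2028.
  Interference Suspension Credit: +308 days → 20 May 2029.
Expiry of referenced patent CV-525631:
  Base: filing + 15 years → 7 March 2028.
  Interference Suspension Credit: +104 days → 19 June 2028.
Terminal disclaimer: CV-339880 expires on the earlier of 20 May 2029 and 19 June 2028.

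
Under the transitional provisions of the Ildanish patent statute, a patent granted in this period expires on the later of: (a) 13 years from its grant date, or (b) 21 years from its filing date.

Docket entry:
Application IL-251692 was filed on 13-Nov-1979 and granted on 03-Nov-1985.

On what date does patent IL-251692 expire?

(a) grant + 13 years → 3 November 1998.
(b) filing + 21 years → 13 November 2000.
Later of the two: 13 November 2000.

November 13, 2000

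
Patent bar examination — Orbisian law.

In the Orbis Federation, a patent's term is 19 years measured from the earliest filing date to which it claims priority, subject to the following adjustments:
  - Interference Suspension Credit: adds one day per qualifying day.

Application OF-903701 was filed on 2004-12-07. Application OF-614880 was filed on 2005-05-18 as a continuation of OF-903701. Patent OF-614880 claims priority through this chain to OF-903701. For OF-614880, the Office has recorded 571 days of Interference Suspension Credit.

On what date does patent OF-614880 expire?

Earliest priority filing: 7 December 2004.
Base term: 7 December 2004 + 19 years → 7 December 2023.
Interference Suspension Credit: +571 days → 30 June 2025.

2025-06-30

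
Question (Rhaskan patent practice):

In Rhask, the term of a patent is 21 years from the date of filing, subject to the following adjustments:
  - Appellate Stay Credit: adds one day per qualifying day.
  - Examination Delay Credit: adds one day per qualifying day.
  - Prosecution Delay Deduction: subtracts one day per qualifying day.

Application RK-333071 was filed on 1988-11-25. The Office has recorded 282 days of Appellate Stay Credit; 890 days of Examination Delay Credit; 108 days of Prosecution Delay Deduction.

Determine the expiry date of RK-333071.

2012-10-24

Base term: filing date + 21 years → 25 November 2009.
Appellate Stay Credit: +282 days → 3 September 2010.
Examination Delay Credit: +890 days → 9 February 2013.
Prosecution Delay Deduction: −108 days → 24 October 2012.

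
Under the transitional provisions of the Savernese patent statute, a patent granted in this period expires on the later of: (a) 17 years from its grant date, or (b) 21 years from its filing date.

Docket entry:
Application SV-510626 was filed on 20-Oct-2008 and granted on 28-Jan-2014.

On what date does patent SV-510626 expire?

January 28, 2031

(a) grant + 17 years → 28 January 2031.
(b) filing + 21 years → 20 October 2029.
Later of the two: 28 January 2031.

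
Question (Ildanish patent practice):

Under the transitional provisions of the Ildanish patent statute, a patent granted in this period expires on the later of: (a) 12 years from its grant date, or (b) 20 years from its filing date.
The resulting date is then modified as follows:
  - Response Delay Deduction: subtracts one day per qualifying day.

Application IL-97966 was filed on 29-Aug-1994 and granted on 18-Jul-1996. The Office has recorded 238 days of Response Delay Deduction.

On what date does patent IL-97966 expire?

(a) grant + 12 years → 18 July 2008.
(b) filing + 20 years → 29 August 2014.
Later of the two: 29 August 2014.
Response Delay Deduction: −238 days → 3 January 2014.

2014-01-03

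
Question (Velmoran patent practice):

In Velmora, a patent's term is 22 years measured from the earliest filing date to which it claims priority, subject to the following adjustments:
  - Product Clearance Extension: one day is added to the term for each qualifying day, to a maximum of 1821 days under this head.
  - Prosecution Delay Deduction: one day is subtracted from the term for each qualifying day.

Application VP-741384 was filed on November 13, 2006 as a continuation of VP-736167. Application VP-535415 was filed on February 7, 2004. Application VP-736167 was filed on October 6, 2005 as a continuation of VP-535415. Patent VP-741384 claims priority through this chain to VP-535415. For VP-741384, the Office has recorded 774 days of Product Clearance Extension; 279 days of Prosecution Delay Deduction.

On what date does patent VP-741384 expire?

2027-06-17

Earliest priority filing: 7 February 2004.
Base term: 7 February 2004 + 22 years → 7 February 2026.
Product Clearance Extension: 774 days (within the 1821-day cap) → +774 days → 22 March 2028.
Prosecution Delay Deduction: −279 days → 17 June 2027.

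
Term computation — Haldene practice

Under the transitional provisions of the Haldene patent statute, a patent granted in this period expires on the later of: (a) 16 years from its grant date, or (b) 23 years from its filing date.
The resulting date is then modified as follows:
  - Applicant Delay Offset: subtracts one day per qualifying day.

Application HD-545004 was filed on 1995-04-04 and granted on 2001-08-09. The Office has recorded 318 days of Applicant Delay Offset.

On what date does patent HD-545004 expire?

May 21, 2017

(a) grant + 16 years → 9 August 2017.
(b) filing + 23 years → 4 April 2018.
Later of the two: 4 April 2018.
Applicant Delay Offset: −318 days → 21 May 2017.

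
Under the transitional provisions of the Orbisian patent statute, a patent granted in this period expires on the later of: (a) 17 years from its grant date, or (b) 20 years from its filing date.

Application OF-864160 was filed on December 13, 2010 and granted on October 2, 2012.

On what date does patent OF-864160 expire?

(a) grant + 17 years → 2 October 2029.
(b) filing + 20 years → 13 December 2030.
Later of the two: 13 December 2030.

2030-12-13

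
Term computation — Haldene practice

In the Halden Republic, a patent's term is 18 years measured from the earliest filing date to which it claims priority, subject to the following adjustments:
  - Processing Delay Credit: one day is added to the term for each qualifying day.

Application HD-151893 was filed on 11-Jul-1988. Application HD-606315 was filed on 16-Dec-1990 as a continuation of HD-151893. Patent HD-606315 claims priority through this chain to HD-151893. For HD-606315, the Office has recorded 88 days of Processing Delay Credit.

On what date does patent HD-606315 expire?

October 7, 2006

Earliest priority filing: 11 July 1988.
Base term: 11 July 1988 + 18 years → 11 July 2006.
Processing Delay Credit: +88 days → 7 October 2006.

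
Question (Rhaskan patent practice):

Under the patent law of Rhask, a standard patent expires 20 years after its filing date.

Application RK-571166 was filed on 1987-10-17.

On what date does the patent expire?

2007-10-17

Filing date + 20 years → 17 October 2007.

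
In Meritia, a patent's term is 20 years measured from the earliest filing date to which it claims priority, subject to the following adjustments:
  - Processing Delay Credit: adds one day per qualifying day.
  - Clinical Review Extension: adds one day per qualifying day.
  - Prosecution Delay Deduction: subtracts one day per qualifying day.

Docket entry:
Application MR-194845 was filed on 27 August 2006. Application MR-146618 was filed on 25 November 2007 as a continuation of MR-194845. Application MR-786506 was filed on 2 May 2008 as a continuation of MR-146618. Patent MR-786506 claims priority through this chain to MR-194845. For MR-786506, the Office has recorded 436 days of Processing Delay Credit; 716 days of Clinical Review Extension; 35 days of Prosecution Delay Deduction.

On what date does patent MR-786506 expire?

Earliest priority filing: 27 August 2006.
Base term: 27 August 2006 + 20 years → 27 August 2026.
Processing Delay Credit: +436 days → 6 November 2027.
Clinical Review Extension: +716 days → 22 October 2029.
Prosecution Delay Deduction: −35 days → 17 September 2029.

September 17, 2029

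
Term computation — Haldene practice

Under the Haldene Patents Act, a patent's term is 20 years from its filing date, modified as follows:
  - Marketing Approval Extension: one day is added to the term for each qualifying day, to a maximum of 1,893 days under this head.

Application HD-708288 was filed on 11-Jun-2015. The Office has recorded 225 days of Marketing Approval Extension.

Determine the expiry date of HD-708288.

Base term: filing date + 20 years → 11 June 2035.
Marketing Approval Extension: 225 days (within the 1893-day cap) → +225 days → 22 January 2036.

January 22, 2036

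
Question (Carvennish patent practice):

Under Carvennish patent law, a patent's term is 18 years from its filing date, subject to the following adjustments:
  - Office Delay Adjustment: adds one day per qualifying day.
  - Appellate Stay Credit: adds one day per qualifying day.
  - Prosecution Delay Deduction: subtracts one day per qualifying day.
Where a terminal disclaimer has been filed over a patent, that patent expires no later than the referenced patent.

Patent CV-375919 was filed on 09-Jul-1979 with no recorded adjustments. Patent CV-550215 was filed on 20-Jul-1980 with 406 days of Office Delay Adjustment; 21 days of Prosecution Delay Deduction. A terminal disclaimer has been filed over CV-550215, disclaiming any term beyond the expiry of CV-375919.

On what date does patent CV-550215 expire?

1997-07-09

Natural term of CV-550215:
  Base: filing + 18 years → 20 July 1998.
  Office Delay Adjustment: +406 days → 30 August 1999.
  Prosecution Delay Deduction: −21 days → 9 August 1999.
Expiry of referenced patent CV-375919:
  Base: filing + 18 years → 9 July 1997.
Terminal disclaimer: CV-550215 expires on the earlier of 9 August 1999 and 9 July 1997.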